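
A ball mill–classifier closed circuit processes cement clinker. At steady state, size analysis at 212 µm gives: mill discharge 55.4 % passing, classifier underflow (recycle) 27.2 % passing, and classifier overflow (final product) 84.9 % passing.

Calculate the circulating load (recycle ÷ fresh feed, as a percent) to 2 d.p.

CL = 104.61 %

Classifier node, passing 212 µm:
(1+r)·d = r·u + o ⇒ r = (o−d)/(d−u)
r = (84.9 − 55.4)/(55.4 − 27.2) = 29.5/28.2 = 1.0461
CL = 100·r = 104.61 %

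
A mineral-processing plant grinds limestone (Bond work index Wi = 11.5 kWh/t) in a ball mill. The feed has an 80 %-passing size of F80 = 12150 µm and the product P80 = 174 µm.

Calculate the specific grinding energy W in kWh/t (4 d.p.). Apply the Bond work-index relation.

Bond: W = 10·Wi·(1/√P80 − 1/√F80)
1/√174 = 0.075810;  1/√12150 = 0.009072
W = 10·11.5·(0.075810 − 0.009072) = 7.6748 kWh/t

W = 7.6748 kWh/t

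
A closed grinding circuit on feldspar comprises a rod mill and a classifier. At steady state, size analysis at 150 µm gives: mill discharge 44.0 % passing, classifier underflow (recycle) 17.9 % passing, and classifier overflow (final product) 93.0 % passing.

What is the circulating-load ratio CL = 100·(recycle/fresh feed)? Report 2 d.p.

Let r = R/F. Size balance at 150 µm:
r = (o − d)/(d − u)
r = (93.0 − 44.0)/(44.0 − 17.9) = 49.0/26.1 = 1.8774
CL = 100·r = 187.74 %

CL = 187.74 %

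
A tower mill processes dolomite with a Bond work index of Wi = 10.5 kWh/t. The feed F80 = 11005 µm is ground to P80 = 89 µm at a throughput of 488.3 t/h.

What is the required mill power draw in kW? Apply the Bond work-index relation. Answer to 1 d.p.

P = 4946.0 kW

W = 10·Wi·[P80^(−½) − F80^(−½)]
W = 10·10.5·(1/√89 − 1/√11005) = 10·10.5·(0.096467) = 10.1291 kWh/t
Mill draw = 10.1291 × 488.3 = 4946.0 kW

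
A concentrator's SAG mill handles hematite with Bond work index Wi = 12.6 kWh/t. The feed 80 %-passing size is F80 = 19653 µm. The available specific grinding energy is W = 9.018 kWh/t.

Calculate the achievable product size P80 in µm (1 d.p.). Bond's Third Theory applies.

P80 = 161.4 µm

Bond:  W = 10 Wi (1/√P − 1/√F)
P80^(−½) = W/(10 Wi) + F80^(−½)
  = 9.0180/(10·12.6) + 1/√19653 = 0.071571 + 0.007133 = 0.078705
P80 = (1/0.078705)² = 12.7057² = 161.44 µm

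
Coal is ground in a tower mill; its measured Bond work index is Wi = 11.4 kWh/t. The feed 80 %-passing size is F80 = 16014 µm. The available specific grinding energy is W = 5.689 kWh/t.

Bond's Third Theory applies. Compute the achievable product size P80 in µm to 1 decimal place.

P80 = 299.3 µm

W = 10 Wi (P80^-0.5 − F80^-0.5)
⇒ 1/√P80 = W/(10·Wi) + 1/√F80
  = 5.6890/(10·11.4) + 1/√16014 = 0.049904 + 0.007902 = 0.057806
P80 = (1/0.057806)² = 17.2993² = 299.27 µm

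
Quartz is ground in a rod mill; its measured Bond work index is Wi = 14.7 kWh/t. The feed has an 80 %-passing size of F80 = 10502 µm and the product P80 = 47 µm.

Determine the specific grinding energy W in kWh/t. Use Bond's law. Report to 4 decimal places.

W = 20.0077 kWh/t

W = 10·Wi·[P80^(−½) − F80^(−½)]
1/√47 = 0.145865;  1/√10502 = 0.009758
W = 10·14.7·(0.145865 − 0.009758) = 20.0077 kWh/t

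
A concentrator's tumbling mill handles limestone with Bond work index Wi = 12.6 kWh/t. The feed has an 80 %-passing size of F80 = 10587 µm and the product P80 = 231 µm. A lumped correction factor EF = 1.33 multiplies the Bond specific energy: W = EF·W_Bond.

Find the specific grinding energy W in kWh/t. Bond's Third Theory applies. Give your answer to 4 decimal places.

Bond: W = 10·Wi·(1/√P80 − 1/√F80)
1/√231 = 0.065795;  1/√10587 = 0.009719
W = 10·12.6·(0.065795 − 0.009719) = 7.0656 kWh/t
W_actual = 1.33 × 7.0656 = 9.3973 kWh/t

W = 9.3973 kWh/t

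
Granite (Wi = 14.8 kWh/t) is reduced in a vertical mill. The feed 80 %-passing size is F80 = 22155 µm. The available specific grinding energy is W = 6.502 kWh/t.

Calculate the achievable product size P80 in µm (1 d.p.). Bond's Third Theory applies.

Bond: W = 10·Wi·(1/√P80 − 1/√F80)
⇒ 1/√P80 = W/(10 Wi) + 1/√F80
  = 6.5020/(10·14.8) + 1/√22155 = 0.043932 + 0.006718 = 0.050651
P80 = (1/0.050651)² = 19.7430² = 389.79 µm

P80 = 389.8 µm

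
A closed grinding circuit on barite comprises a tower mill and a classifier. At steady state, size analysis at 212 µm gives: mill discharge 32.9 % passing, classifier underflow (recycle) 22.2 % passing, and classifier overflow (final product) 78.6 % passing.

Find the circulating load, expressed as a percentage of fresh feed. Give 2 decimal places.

Mass balance on the −212 µm fraction:
r = (o − d)/(d − u)
r = (78.6 − 32.9)/(32.9 − 22.2) = 45.7/10.7 = 4.2710
CL = 100·r = 427.10 %

CL = 427.10 %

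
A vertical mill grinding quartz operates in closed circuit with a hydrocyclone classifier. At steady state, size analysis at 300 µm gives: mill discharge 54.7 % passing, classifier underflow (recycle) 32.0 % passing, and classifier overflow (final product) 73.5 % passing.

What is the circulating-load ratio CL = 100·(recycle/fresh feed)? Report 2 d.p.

Classifier node, passing 300 µm:
(1+r)·d = r·u + o ⇒ r = (o−d)/(d−u)
r = (73.5 − 54.7)/(54.7 − 32.0) = 18.8/22.7 = 0.8282
CL = 100·r = 82.82 %

CL = 82.82 %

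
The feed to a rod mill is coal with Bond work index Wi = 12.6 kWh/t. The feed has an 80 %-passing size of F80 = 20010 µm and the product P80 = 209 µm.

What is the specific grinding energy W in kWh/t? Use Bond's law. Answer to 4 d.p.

W = 7.8249 kWh/t

W = 10 Wi / √P80 − 10 Wi / √F80
1/√209 = 0.069171;  1/√20010 = 0.007069
W = 10·12.6·(0.069171 − 0.007069) = 7.8249 kWh/t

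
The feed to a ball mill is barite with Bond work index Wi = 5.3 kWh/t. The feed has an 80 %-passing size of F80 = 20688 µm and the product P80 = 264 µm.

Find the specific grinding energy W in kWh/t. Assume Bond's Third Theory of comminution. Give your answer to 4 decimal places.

W = 2.8934 kWh/t

Bond:  W = 10 Wi (1/√P − 1/√F)
1/√264 = 0.061546;  1/√20688 = 0.006952
W = 10·5.3·(0.061546 − 0.006952) = 2.8934 kWh/t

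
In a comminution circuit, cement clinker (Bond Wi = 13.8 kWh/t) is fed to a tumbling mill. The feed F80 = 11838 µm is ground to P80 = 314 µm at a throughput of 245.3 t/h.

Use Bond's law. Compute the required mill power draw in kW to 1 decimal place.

W_Bond = 10·Wi·(1/√P₈₀ − 1/√F₈₀)
W = 10·13.8·(1/√314 − 1/√11838) = 10·13.8·(0.047242) = 6.5194 kWh/t
Mill draw = 6.5194 × 245.3 = 1599.2 kW

P = 1599.2 kW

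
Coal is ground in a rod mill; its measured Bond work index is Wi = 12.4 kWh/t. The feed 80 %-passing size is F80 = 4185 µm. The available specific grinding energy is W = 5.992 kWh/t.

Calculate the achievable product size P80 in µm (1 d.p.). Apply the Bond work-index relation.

P80 = 245.8 µm

W = 10 Wi (1/√P80 − 1/√F80)  [Bond]
⇒ 1/√P80 = W/(10 Wi) + 1/√F80
  = 5.9920/(10·12.4) + 1/√4185 = 0.048323 + 0.015458 = 0.063781
P80 = (1/0.063781)² = 15.6788² = 245.82 µm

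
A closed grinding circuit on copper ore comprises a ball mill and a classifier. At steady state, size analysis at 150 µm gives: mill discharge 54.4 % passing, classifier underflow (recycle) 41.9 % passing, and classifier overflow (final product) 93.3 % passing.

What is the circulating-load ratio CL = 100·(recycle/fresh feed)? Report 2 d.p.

CL = 311.20 %

Let r = R/F. Size balance at 150 µm:
r = (o − d)/(d − u)
r = (93.3 − 54.4)/(54.4 − 41.9) = 38.9/12.5 = 3.1120
CL = 100·r = 311.20 %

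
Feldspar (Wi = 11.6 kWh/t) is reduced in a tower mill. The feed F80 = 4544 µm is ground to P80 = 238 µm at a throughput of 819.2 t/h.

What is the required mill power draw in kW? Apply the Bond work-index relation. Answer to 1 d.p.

Bond:  W = 10 Wi (1/√P − 1/√F)
W = 10·11.6·(1/√238 − 1/√4544) = 10·11.6·(0.049986) = 5.7983 kWh/t
P = W·T = 5.7983·819.2 = 4750.0 kW

P = 4750.0 kW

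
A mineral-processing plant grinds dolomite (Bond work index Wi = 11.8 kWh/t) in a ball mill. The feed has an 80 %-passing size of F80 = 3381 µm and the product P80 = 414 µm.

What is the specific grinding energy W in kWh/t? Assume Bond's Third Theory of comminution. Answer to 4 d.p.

W = 10 Wi (1/√P80 − 1/√F80)  [Bond]
1/√414 = 0.049147;  1/√3381 = 0.017198
W = 10·11.8·(0.049147 − 0.017198) = 3.7700 kWh/t

W = 3.7700 kWh/t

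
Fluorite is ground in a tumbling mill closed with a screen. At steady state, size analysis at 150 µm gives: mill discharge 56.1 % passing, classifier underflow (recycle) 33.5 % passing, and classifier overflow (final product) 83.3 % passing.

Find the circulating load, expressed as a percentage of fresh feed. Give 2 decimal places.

CL = 120.35 %

Classifier node, passing 150 µm:
r = (o − d)/(d − u)
r = (83.3 − 56.1)/(56.1 − 33.5) = 27.2/22.6 = 1.2035
CL = 100·r = 120.35 %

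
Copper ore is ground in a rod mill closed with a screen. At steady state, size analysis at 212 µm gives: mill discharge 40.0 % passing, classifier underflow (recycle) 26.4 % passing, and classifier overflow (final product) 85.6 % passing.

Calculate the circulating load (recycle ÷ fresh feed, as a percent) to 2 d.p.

Classifier node, passing 212 µm:
Fd + Rd = Ru + Fo ⇒ R/F = (o−d)/(d−u)
r = (85.6 − 40.0)/(40.0 − 26.4) = 45.6/13.6 = 3.3529
CL = 100·r = 335.29 %

CL = 335.29 %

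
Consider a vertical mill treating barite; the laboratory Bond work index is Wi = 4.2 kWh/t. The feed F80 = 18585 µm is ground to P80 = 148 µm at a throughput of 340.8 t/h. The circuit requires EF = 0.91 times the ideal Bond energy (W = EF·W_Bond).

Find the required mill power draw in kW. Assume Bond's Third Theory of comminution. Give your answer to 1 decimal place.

W = 10·Wi·(P80^(-½) − F80^(-½))
W = 10·4.2·(1/√148 − 1/√18585) = 10·4.2·(0.074864) = 3.1443 kWh/t
Apply correction: 3.1443 × 0.91 = 2.8613 kWh/t
P = W·T = 2.8613·340.8 = 975.1 kW

P = 975.1 kW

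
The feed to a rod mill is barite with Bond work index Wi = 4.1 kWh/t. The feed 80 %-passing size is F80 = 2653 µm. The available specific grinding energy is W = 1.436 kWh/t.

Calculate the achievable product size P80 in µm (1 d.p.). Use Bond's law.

W = 10 Wi (P80^-0.5 − F80^-0.5)
⇒ 1/√P80 = W/(10 Wi) + 1/√F80
  = 1.4360/(10·4.1) + 1/√2653 = 0.035024 + 0.019415 = 0.054439
P80 = (1/0.054439)² = 18.3691² = 337.43 µm

P80 = 337.4 µm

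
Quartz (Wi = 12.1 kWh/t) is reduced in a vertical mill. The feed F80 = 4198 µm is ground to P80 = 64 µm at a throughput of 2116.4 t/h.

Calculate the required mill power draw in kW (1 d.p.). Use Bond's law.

P = 28058.1 kW

W = 10 Wi / √P80 − 10 Wi / √F80
W = 10·12.1·(1/√64 − 1/√4198) = 10·12.1·(0.109566) = 13.2575 kWh/t
P_mill = W·ṁ = 13.2575·2116.4 = 28058.1 kW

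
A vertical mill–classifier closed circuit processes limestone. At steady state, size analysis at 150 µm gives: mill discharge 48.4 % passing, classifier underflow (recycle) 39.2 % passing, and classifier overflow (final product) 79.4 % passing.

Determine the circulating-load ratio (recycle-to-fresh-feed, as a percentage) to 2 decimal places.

CL = 336.96 %

Two-product formula at 150 µm:
Fd + Rd = Ru + Fo ⇒ R/F = (o−d)/(d−u)
r = (79.4 − 48.4)/(48.4 − 39.2) = 31.0/9.2 = 3.3696
CL = 100·r = 336.96 %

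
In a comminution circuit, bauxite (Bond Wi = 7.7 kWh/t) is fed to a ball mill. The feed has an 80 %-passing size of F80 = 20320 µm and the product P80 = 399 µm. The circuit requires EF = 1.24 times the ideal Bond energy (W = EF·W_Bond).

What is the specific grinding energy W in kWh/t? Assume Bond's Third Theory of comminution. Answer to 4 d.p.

W = 10·Wi·(P80^(-½) − F80^(-½))
1/√399 = 0.050063;  1/√20320 = 0.007015
W = 10·7.7·(0.050063 − 0.007015) = 3.3147 kWh/t
W_actual = 1.24 × 3.3147 = 4.1102 kWh/t

W = 4.1102 kWh/t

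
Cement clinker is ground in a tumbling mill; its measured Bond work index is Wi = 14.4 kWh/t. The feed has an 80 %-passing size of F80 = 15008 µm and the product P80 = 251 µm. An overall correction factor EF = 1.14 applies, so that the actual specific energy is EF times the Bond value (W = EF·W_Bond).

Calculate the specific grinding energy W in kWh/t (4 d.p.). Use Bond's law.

W = 9.0217 kWh/t

W = 10 Wi (P80^-0.5 − F80^-0.5)
1/√251 = 0.063119;  1/√15008 = 0.008163
W = 10·14.4·(0.063119 − 0.008163) = 7.9138 kWh/t
Apply correction: 7.9138 × 1.14 = 9.0217 kWh/t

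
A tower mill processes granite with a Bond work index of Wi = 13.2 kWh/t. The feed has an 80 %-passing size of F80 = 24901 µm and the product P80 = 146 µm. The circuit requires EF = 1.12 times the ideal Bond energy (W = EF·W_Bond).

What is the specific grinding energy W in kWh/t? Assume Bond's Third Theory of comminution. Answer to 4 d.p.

W = 11.2984 kWh/t

W = 10·Wi·[P80^(−½) − F80^(−½)]
1/√146 = 0.082761;  1/√24901 = 0.006337
W = 10·13.2·(0.082761 − 0.006337) = 10.0879 kWh/t
With EF = 1.12: W = 10.0879·1.12 = 11.2984 kWh/t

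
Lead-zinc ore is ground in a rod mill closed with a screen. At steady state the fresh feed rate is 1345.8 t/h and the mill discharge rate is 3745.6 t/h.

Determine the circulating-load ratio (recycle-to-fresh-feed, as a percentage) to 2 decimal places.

CL = 178.32 %

Steady state: M = F + R.
R = M − F = 3745.6 − 1345.8 = 2399.8 t/h
CL = 100·R/F = 100·2399.8/1345.8 = 178.32 %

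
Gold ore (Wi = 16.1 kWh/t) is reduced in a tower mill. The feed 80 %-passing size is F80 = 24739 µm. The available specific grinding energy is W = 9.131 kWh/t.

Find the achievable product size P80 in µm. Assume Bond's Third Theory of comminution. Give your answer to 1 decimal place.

W = 10 Wi (1/√P80 − 1/√F80)  [Bond]
⇒ 1/√P80 = W/(10·Wi) + 1/√F80
  = 9.1310/(10·16.1) + 1/√24739 = 0.056714 + 0.006358 = 0.063072
P80 = (1/0.063072)² = 15.8549² = 251.38 µm

P80 = 251.4 µm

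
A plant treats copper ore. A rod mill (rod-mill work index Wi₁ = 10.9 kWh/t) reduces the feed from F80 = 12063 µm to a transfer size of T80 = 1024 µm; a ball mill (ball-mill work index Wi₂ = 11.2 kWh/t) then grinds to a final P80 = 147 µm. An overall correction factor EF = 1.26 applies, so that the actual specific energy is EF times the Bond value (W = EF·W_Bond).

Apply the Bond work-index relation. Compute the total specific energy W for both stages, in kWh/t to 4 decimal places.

Bond: W = 10·Wi·(1/√P80 − 1/√F80)
Stage 1 (12063→1024 µm, Wi₁=10.9): W₁ = 10·10.9·(0.031250 − 0.009105) = 2.4138 kWh/t
Stage 2 (1024→147 µm, Wi₂=11.2): W₂ = 10·11.2·(0.082479 − 0.031250) = 5.7376 kWh/t
W = W₁ + W₂ = 2.4138 + 5.7376 = 8.1514 kWh/t
Corrected W = EF·W_Bond = 1.26·8.1514 = 10.2708 kWh/t

W = 10.2708 kWh/t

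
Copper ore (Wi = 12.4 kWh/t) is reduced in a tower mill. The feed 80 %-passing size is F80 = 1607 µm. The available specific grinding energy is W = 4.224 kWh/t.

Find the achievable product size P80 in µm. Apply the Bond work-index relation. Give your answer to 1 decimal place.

P80 = 287.2 µm

W = 10·Wi·[P80^(−½) − F80^(−½)]
P80^-0.5 = F80^-0.5 + W/(10 Wi)
  = 4.2240/(10·12.4) + 1/√1607 = 0.034065 + 0.024945 = 0.059010
P80 = (1/0.059010)² = 16.9463² = 287.18 µm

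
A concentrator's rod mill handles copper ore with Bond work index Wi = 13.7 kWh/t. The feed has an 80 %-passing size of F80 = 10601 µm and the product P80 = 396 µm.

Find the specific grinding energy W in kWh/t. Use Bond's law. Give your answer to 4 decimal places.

W = 10 Wi (1/√P80 − 1/√F80)  [Bond]
1/√396 = 0.050252;  1/√10601 = 0.009712
W = 10·13.7·(0.050252 − 0.009712) = 5.5539 kWh/t

W = 5.5539 kWh/t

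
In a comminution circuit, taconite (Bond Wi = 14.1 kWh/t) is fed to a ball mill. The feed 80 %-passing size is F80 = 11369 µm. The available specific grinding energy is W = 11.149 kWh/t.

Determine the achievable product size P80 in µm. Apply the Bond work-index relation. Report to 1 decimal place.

P80 = 127.8 µm

W = 10 Wi (1/√P80 − 1/√F80)  [Bond]
⇒ 1/√P80 = W/(10·Wi) + 1/√F80
  = 11.1490/(10·14.1) + 1/√11369 = 0.079071 + 0.009379 = 0.088450
P80 = (1/0.088450)² = 11.3059² = 127.82 µm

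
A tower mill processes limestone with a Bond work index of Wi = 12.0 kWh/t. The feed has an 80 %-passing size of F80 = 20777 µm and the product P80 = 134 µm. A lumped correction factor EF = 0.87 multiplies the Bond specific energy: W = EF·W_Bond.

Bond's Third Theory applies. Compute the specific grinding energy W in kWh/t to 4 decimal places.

W = 10 Wi / √P80 − 10 Wi / √F80
1/√134 = 0.086387;  1/√20777 = 0.006938
W = 10·12.0·(0.086387 − 0.006938) = 9.5339 kWh/t
Corrected W = EF·W_Bond = 0.87·9.5339 = 8.2945 kWh/t

W = 8.2945 kWh/t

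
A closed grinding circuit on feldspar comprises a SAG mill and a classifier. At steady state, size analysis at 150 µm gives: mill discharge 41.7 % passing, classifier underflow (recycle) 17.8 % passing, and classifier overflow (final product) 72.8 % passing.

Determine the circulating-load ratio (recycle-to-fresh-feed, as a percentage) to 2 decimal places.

CL = 130.13 %

Mass balance on the −150 µm fraction:
r = (o − d)/(d − u)
r = (72.8 − 41.7)/(41.7 − 17.8) = 31.1/23.9 = 1.3013
CL = 100·r = 130.13 %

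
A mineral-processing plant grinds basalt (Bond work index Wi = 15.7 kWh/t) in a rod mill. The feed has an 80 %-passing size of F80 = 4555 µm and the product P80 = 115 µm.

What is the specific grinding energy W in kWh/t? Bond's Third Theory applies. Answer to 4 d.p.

W = 10·Wi·(P80^(-½) − F80^(-½))
1/√115 = 0.093250;  1/√4555 = 0.014817
W = 10·15.7·(0.093250 − 0.014817) = 12.3141 kWh/t

W = 12.3141 kWh/t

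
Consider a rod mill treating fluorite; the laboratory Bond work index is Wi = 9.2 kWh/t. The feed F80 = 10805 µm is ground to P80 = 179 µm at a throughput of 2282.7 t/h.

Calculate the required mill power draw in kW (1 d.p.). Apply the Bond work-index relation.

Bond:  W = 10 Wi (1/√P − 1/√F)
W = 10·9.2·(1/√179 − 1/√10805) = 10·9.2·(0.065123) = 5.9913 kWh/t
P = W·T = 5.9913·2282.7 = 13676.4 kW

P = 13676.4 kW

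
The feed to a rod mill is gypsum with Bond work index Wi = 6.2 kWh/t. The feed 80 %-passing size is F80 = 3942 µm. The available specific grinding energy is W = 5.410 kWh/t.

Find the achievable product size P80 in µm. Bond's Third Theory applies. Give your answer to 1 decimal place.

P80 = 93.9 µm

W = 10·Wi·[P80^(−½) − F80^(−½)]
⇒ 1/√P80 = W/(10·Wi) + 1/√F80
  = 5.4100/(10·6.2) + 1/√3942 = 0.087258 + 0.015927 = 0.103185
P80 = (1/0.103185)² = 9.6913² = 93.92 µm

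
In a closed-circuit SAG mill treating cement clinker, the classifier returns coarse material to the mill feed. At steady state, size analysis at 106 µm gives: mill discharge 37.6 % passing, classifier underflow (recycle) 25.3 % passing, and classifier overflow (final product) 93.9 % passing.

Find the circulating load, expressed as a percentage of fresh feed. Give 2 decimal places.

CL = 457.72 %

Let r = R/F. Size balance at 106 µm:
r = (o − d)/(d − u)
r = (93.9 − 37.6)/(37.6 − 25.3) = 56.3/12.3 = 4.5772
CL = 100·r = 457.72 %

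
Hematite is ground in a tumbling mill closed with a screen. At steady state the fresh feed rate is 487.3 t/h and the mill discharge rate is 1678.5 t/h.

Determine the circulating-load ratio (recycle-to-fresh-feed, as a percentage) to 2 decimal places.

Mill node: discharge = fresh + recycle.
R = M − F = 1678.5 − 487.3 = 1191.2 t/h
CL = 100·R/F = 100·1191.2/487.3 = 244.45 %

CL = 244.45 %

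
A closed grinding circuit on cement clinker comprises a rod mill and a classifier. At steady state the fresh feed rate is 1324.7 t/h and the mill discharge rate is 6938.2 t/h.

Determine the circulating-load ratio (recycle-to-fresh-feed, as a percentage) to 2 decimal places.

M = F + R at steady state, so:
R = M − F = 6938.2 − 1324.7 = 5613.5 t/h
CL = 100·R/F = 100·5613.5/1324.7 = 423.76 %

CL = 423.76 %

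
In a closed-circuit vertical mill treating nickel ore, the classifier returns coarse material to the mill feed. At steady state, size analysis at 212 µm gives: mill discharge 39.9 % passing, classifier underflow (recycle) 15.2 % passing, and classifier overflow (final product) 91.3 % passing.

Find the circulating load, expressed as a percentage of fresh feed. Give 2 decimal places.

CL = 208.10 %

Two-product formula at 212 µm:
(1+r)d = ru + o → r = (o−d)/(d−u)
r = (91.3 − 39.9)/(39.9 − 15.2) = 51.4/24.7 = 2.0810
CL = 100·r = 208.10 %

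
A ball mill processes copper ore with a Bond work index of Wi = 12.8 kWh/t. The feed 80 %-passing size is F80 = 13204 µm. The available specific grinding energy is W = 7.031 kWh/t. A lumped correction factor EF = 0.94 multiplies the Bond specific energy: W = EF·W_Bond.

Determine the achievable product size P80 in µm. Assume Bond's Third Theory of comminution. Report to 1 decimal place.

P80 = 221.8 µm

W = 10 Wi / √P80 − 10 Wi / √F80
W_Bond = W / EF = 7.031 / 0.94 = 7.4798 kWh/t
⇒ 1/√P80 = W_Bond/(10·Wi) + 1/√F80
  = 7.4798/(10·12.8) + 1/√13204 = 0.058436 + 0.008703 = 0.067138
P80 = (1/0.067138)² = 14.8946² = 221.85 µm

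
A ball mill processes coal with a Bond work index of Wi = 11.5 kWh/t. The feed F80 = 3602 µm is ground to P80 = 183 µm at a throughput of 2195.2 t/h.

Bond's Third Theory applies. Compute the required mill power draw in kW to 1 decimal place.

Bond:  W = 10 Wi (1/√P − 1/√F)
W = 10·11.5·(1/√183 − 1/√3602) = 10·11.5·(0.057260) = 6.5849 kWh/t
Power = W × throughput = 6.5849 kWh/t × 2195.2 t/h = 14455.2 kW

P = 14455.2 kW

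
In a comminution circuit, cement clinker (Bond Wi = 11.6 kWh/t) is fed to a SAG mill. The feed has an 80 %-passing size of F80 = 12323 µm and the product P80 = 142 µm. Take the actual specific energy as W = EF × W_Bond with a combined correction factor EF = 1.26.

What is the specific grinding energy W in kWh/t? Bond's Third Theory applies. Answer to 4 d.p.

W = 10.9488 kWh/t

W = 10·Wi·(P80^(-½) − F80^(-½))
1/√142 = 0.083918;  1/√12323 = 0.009008
W = 10·11.6·(0.083918 − 0.009008) = 8.6895 kWh/t
With EF = 1.26: W = 8.6895·1.26 = 10.9488 kWh/t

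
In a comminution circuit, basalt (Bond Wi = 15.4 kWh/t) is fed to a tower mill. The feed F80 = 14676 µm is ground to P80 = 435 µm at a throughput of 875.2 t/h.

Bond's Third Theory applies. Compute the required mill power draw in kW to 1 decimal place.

W_Bond = 10·Wi·(1/√P₈₀ − 1/√F₈₀)
W = 10·15.4·(1/√435 − 1/√14676) = 10·15.4·(0.039692) = 6.1125 kWh/t
P_mill = W·ṁ = 6.1125·875.2 = 5349.7 kW

P = 5349.7 kW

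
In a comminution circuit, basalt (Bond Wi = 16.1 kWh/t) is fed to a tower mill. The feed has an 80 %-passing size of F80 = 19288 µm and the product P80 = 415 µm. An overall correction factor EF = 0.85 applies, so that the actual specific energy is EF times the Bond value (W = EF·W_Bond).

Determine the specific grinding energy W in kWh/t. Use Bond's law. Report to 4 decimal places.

W = 5.7323 kWh/t

W = 10·Wi·(P80^(-½) − F80^(-½))
1/√415 = 0.049088;  1/√19288 = 0.007200
W = 10·16.1·(0.049088 − 0.007200) = 6.7439 kWh/t
Corrected W = EF·W_Bond = 0.85·6.7439 = 5.7323 kWh/t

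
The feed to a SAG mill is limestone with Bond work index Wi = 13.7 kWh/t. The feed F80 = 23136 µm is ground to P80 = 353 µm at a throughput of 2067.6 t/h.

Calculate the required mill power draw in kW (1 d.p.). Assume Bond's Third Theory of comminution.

P = 13214.2 kW

W_Bond = 10·Wi·(1/√P₈₀ − 1/√F₈₀)
W = 10·13.7·(1/√353 − 1/√23136) = 10·13.7·(0.046650) = 6.3911 kWh/t
Power = W × throughput = 6.3911 kWh/t × 2067.6 t/h = 13214.2 kW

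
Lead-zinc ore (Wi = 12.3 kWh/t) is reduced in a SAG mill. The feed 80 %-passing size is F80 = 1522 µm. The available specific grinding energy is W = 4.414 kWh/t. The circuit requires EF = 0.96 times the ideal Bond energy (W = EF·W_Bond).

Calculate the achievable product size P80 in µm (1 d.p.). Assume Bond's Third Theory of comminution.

W_Bond = 10·Wi·(1/√P₈₀ − 1/√F₈₀)
W_Bond = W / EF = 4.414 / 0.96 = 4.5979 kWh/t
1/√P80 = 1/√F80 + W_Bond/(10·Wi)
  = 4.5979/(10·12.3) + 1/√1522 = 0.037381 + 0.025633 = 0.063014
P80 = (1/0.063014)² = 15.8695² = 251.84 µm

P80 = 251.8 µm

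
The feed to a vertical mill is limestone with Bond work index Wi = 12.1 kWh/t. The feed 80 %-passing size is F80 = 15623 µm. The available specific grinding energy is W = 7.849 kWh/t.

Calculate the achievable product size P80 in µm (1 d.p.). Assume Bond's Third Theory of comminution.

Bond: W = 10·Wi·(1/√P80 − 1/√F80)
⇒ 1/√P80 = W/(10·Wi) + 1/√F80
  = 7.8490/(10·12.1) + 1/√15623 = 0.064868 + 0.008001 = 0.072868
P80 = (1/0.072868)² = 13.7234² = 188.33 µm

P80 = 188.3 µm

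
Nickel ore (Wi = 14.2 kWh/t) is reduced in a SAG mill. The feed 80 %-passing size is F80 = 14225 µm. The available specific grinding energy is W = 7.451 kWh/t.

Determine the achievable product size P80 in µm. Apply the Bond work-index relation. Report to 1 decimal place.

Bond: W = 10·Wi·(1/√P80 − 1/√F80)
P80^(−½) = W/(10 Wi) + F80^(−½)
  = 7.4510/(10·14.2) + 1/√14225 = 0.052472 + 0.008384 = 0.060856
P80 = (1/0.060856)² = 16.4322² = 270.02 µm

P80 = 270.0 µm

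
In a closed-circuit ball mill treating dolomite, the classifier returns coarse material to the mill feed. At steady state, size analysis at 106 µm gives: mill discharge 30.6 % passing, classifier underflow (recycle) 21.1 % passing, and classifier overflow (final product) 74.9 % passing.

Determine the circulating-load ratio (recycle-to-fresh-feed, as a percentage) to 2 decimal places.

Two-product formula at 106 µm:
r = (o − d)/(d − u)
r = (74.9 − 30.6)/(30.6 − 21.1) = 44.3/9.5 = 4.6632
CL = 100·r = 466.32 %

CL = 466.32 %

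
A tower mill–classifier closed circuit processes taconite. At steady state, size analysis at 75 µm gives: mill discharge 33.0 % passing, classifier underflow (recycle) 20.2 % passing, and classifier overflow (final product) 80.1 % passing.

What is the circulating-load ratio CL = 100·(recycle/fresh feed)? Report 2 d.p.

CL = 367.97 %

Let r = R/F. Size balance at 75 µm:
(1+r)d = ru + o → r = (o−d)/(d−u)
r = (80.1 − 33.0)/(33.0 − 20.2) = 47.1/12.8 = 3.6797
CL = 100·r = 367.97 %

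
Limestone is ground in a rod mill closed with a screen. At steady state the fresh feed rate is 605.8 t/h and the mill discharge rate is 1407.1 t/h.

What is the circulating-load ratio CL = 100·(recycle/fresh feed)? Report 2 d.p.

CL = 132.27 %

Mill node: discharge = fresh + recycle.
R = M − F = 1407.1 − 605.8 = 801.3 t/h
CL = 100·R/F = 100·801.3/605.8 = 132.27 %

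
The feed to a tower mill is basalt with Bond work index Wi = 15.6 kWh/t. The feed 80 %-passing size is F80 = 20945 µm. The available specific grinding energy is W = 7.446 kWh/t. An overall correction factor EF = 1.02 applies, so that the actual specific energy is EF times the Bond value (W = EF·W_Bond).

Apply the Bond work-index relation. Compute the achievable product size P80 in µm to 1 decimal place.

P80 = 346.7 µm

Bond:  W = 10 Wi (1/√P − 1/√F)
W_Bond = W / EF = 7.446 / 1.02 = 7.3000 kWh/t
P80^(−½) = W_Bond/(10 Wi) + F80^(−½)
  = 7.3000/(10·15.6) + 1/√20945 = 0.046795 + 0.006910 = 0.053705
P80 = (1/0.053705)² = 18.6204² = 346.72 µm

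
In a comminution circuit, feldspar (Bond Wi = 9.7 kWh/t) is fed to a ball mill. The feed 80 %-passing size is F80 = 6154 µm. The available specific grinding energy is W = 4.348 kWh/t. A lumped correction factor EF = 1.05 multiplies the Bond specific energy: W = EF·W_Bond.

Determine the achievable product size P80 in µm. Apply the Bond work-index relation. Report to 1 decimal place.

P80 = 325.4 µm

W = 10·Wi·(P80^(-½) − F80^(-½))
W_Bond = W / EF = 4.348 / 1.05 = 4.1410 kWh/t
P80^(−½) = W_Bond/(10 Wi) + F80^(−½)
  = 4.1410/(10·9.7) + 1/√6154 = 0.042690 + 0.012747 = 0.055438
P80 = (1/0.055438)² = 18.0383² = 325.38 µm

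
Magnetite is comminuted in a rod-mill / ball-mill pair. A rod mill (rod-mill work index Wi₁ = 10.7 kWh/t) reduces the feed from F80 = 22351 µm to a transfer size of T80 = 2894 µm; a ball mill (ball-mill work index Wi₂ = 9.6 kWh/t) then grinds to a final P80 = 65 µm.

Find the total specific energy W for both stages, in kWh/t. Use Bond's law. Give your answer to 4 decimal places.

W = 10 Wi (1/√P80 − 1/√F80)  [Bond]
Stage 1 (22351→2894 µm, Wi₁=10.7): W₁ = 10·10.7·(0.018589 − 0.006689) = 1.2733 kWh/t
Stage 2 (2894→65 µm, Wi₂=9.6): W₂ = 10·9.6·(0.124035 − 0.018589) = 10.1228 kWh/t
W = W₁ + W₂ = 1.2733 + 10.1228 = 11.3961 kWh/t

W = 11.3961 kWh/t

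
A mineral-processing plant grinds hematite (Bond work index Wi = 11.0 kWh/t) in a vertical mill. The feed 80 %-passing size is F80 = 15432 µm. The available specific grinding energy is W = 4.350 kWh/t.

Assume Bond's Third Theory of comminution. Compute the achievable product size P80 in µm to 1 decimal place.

W = 10 Wi / √P80 − 10 Wi / √F80
P80^-0.5 = F80^-0.5 + W/(10 Wi)
  = 4.3500/(10·11.0) + 1/√15432 = 0.039545 + 0.008050 = 0.047595
P80 = (1/0.047595)² = 21.0105² = 441.44 µm

P80 = 441.4 µm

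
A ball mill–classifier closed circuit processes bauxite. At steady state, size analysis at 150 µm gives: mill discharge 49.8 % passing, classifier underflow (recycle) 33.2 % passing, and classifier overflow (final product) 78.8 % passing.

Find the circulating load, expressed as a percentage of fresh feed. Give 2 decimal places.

Classifier node, passing 150 µm:
d + r·d = r·u + o → r(d−u) = o−d
r = (78.8 − 49.8)/(49.8 − 33.2) = 29.0/16.6 = 1.7470
CL = 100·r = 174.70 %

CL = 174.70 %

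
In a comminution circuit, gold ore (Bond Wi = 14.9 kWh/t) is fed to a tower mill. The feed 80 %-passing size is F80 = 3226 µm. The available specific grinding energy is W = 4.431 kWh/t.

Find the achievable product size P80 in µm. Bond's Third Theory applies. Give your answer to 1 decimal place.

P80 = 446.1 µm

W = 10·Wi·[P80^(−½) − F80^(−½)]
P80^(−½) = W/(10 Wi) + F80^(−½)
  = 4.4310/(10·14.9) + 1/√3226 = 0.029738 + 0.017606 = 0.047345
P80 = (1/0.047345)² = 21.1218² = 446.13 µm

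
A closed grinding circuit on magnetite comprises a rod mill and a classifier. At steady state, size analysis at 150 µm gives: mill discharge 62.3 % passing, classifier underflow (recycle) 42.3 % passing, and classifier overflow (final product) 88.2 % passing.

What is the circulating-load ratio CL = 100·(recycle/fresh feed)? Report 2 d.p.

CL = 129.50 %

Balance %-passing 150 µm (r = R/F):
(1+r)d = ru + o → r = (o−d)/(d−u)
r = (88.2 − 62.3)/(62.3 − 42.3) = 25.9/20.0 = 1.2950
CL = 100·r = 129.50 %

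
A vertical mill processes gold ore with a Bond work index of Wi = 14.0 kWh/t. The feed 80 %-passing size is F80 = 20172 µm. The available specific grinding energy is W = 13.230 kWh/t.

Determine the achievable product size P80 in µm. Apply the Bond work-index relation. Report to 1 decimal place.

W = 10 Wi / √P80 − 10 Wi / √F80
P80^-0.5 = F80^-0.5 + W/(10 Wi)
  = 13.2300/(10·14.0) + 1/√20172 = 0.094500 + 0.007041 = 0.101541
P80 = (1/0.101541)² = 9.8483² = 96.99 µm

P80 = 97.0 µm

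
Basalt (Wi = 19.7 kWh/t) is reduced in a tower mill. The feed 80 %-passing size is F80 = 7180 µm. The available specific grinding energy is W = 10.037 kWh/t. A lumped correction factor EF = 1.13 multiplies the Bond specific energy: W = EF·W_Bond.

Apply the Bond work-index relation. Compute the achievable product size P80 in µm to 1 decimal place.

W = 10·Wi·(P80^(-½) − F80^(-½))
W_Bond = W / EF = 10.037 / 1.13 = 8.8823 kWh/t
⇒ 1/√P80 = W_Bond/(10·Wi) + 1/√F80
  = 8.8823/(10·19.7) + 1/√7180 = 0.045088 + 0.011802 = 0.056889
P80 = (1/0.056889)² = 17.5780² = 308.99 µm

P80 = 309.0 µm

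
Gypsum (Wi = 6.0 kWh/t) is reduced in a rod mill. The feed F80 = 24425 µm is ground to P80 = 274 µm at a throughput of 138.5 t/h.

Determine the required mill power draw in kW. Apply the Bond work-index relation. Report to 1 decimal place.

P = 448.9 kW

W = 10·Wi·[P80^(−½) − F80^(−½)]
W = 10·6.0·(1/√274 − 1/√24425) = 10·6.0·(0.054014) = 3.2408 kWh/t
P_mill = W·ṁ = 3.2408·138.5 = 448.9 kW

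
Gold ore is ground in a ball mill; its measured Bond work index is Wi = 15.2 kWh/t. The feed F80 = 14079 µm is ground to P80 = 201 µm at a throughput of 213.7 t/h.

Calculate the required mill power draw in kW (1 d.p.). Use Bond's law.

P = 2017.4 kW

W = 10 Wi / √P80 − 10 Wi / √F80
W = 10·15.2·(1/√201 − 1/√14079) = 10·15.2·(0.062107) = 9.4402 kWh/t
P_mill = W·ṁ = 9.4402·213.7 = 2017.4 kW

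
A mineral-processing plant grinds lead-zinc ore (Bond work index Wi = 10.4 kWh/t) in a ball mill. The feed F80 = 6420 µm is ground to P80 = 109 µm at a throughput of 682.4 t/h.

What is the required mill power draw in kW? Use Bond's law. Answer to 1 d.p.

W = 10·Wi·(P80^(-½) − F80^(-½))
W = 10·10.4·(1/√109 − 1/√6420) = 10·10.4·(0.083302) = 8.6634 kWh/t
P = W·T = 8.6634·682.4 = 5911.9 kW

P = 5911.9 kW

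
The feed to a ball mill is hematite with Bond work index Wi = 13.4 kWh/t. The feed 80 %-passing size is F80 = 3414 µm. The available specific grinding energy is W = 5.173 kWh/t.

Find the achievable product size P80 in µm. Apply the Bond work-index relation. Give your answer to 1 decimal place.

W = 10 Wi / √P80 − 10 Wi / √F80
P80^(−½) = W/(10 Wi) + F80^(−½)
  = 5.1730/(10·13.4) + 1/√3414 = 0.038604 + 0.017115 = 0.055719
P80 = (1/0.055719)² = 17.9472² = 322.10 µm

P80 = 322.1 µm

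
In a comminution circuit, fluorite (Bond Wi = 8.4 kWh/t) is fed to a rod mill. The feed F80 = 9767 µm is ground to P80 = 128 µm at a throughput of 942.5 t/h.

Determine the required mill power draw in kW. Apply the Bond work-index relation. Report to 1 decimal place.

P = 6196.6 kW

W = 10·Wi·[P80^(−½) − F80^(−½)]
W = 10·8.4·(1/√128 − 1/√9767) = 10·8.4·(0.078270) = 6.5747 kWh/t
P_mill = W·ṁ = 6.5747·942.5 = 6196.6 kW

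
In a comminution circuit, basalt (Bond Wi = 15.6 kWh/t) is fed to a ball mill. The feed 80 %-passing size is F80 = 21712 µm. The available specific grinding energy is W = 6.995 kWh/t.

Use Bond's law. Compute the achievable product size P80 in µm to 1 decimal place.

W_Bond = 10·Wi·(1/√P₈₀ − 1/√F₈₀)
⇒ 1/√P80 = W/(10·Wi) + 1/√F80
  = 6.9950/(10·15.6) + 1/√21712 = 0.044840 + 0.006787 = 0.051626
P80 = (1/0.051626)² = 19.3700² = 375.20 µm

P80 = 375.2 µm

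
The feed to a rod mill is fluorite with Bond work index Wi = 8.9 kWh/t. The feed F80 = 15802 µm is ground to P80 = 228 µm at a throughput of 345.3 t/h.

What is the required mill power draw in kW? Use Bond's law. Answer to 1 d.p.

W = 10·Wi·[P80^(−½) − F80^(−½)]
W = 10·8.9·(1/√228 − 1/√15802) = 10·8.9·(0.058272) = 5.1862 kWh/t
P_mill = W·ṁ = 5.1862·345.3 = 1790.8 kW

P = 1790.8 kW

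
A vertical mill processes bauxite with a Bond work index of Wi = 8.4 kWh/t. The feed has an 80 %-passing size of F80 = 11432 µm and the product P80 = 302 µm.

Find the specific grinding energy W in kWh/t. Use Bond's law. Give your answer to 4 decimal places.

Bond: W = 10·Wi·(1/√P80 − 1/√F80)
1/√302 = 0.057544;  1/√11432 = 0.009353
W = 10·8.4·(0.057544 − 0.009353) = 4.0480 kWh/t

W = 4.0480 kWh/t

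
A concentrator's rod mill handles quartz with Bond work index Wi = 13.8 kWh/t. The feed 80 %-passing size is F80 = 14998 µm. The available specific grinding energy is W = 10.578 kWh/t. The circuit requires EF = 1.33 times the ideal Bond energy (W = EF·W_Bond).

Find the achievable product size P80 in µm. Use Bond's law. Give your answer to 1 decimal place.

P80 = 231.0 µm

Bond:  W = 10 Wi (1/√P − 1/√F)
W_Bond = W / EF = 10.578 / 1.33 = 7.9534 kWh/t
1/√P80 = 1/√F80 + W_Bond/(10·Wi)
  = 7.9534/(10·13.8) + 1/√14998 = 0.057633 + 0.008166 = 0.065799
P80 = (1/0.065799)² = 15.1979² = 230.98 µm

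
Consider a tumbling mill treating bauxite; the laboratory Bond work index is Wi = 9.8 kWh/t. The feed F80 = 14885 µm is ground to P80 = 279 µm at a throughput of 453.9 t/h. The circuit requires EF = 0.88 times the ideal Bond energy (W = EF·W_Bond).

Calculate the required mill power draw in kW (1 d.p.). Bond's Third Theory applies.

P = 2022.7 kW

W_Bond = 10·Wi·(1/√P₈₀ − 1/√F₈₀)
W = 10·9.8·(1/√279 − 1/√14885) = 10·9.8·(0.051672) = 5.0639 kWh/t
With EF = 0.88: W = 5.0639·0.88 = 4.4562 kWh/t
P = W·T = 4.4562·453.9 = 2022.7 kW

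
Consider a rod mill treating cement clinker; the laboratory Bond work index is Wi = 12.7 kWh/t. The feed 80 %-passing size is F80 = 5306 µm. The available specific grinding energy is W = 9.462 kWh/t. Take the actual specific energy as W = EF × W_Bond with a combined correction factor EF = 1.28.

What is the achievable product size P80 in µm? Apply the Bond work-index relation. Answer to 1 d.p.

W = 10 Wi (P80^-0.5 − F80^-0.5)
W_Bond = W / EF = 9.462 / 1.28 = 7.3922 kWh/t
⇒ 1/√P80 = W_Bond/(10·Wi) + 1/√F80
  = 7.3922/(10·12.7) + 1/√5306 = 0.058206 + 0.013728 = 0.071934
P80 = (1/0.071934)² = 13.9015² = 193.25 µm

P80 = 193.3 µm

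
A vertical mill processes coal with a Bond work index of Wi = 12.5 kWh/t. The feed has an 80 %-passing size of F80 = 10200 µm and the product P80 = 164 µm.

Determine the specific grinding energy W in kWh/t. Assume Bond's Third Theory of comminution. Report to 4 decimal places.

W = 8.5232 kWh/t

W = 10 Wi (P80^-0.5 − F80^-0.5)
1/√164 = 0.078087;  1/√10200 = 0.009901
W = 10·12.5·(0.078087 − 0.009901) = 8.5232 kWh/t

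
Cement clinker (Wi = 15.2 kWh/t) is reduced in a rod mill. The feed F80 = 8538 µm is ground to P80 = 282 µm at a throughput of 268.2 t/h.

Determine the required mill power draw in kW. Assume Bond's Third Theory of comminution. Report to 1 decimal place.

W_Bond = 10·Wi·(1/√P₈₀ − 1/√F₈₀)
W = 10·15.2·(1/√282 − 1/√8538) = 10·15.2·(0.048727) = 7.4065 kWh/t
P = W·T = 7.4065·268.2 = 1986.4 kW

P = 1986.4 kW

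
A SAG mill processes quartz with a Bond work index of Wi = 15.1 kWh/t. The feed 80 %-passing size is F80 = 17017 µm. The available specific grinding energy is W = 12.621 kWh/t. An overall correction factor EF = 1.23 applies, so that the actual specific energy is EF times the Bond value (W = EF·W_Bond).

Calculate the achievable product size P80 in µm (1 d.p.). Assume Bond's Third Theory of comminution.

W = 10 Wi (1/√P80 − 1/√F80)  [Bond]
W_Bond = W / EF = 12.621 / 1.23 = 10.2610 kWh/t
⇒ 1/√P80 = W_Bond/(10 Wi) + 1/√F80
  = 10.2610/(10·15.1) + 1/√17017 = 0.067953 + 0.007666 = 0.075619
P80 = (1/0.075619)² = 13.2241² = 174.88 µm

P80 = 174.9 µm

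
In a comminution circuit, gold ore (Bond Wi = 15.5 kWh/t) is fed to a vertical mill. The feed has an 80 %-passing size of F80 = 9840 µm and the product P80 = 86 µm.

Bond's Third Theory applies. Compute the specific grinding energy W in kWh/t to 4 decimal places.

W_Bond = 10·Wi·(1/√P₈₀ − 1/√F₈₀)
1/√86 = 0.107833;  1/√9840 = 0.010081
W = 10·15.5·(0.107833 − 0.010081) = 15.1515 kWh/t

W = 15.1515 kWh/t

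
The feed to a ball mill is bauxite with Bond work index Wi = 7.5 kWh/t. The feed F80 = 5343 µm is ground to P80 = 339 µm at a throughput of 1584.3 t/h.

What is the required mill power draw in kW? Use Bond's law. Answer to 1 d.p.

W = 10·Wi·(P80^(-½) − F80^(-½))
W = 10·7.5·(1/√339 − 1/√5343) = 10·7.5·(0.040632) = 3.0474 kWh/t
P = W·T = 3.0474·1584.3 = 4828.0 kW

P = 4828.0 kW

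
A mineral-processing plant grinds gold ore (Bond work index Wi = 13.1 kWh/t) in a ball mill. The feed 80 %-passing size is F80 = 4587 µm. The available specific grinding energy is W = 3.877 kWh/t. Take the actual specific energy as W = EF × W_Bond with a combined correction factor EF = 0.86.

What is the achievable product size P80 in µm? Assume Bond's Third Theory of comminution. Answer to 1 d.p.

P80 = 413.5 µm

W = 10·Wi·[P80^(−½) − F80^(−½)]
W_Bond = W / EF = 3.877 / 0.86 = 4.5081 kWh/t
P80^-0.5 = F80^-0.5 + W_Bond/(10 Wi)
  = 4.5081/(10·13.1) + 1/√4587 = 0.034413 + 0.014765 = 0.049178
P80 = (1/0.049178)² = 20.3341² = 413.48 µm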